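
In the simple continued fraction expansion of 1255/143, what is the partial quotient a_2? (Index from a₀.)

3

1255 = 8·143 + 111   →  a_0 = 8
143 = 1·111 + 32   →  a_1 = 1
111 = 3·32 + 15   →  a_2 = 3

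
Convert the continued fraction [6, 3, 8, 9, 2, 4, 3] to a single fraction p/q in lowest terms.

Fold from the inside: start with 3/1.
  4 + 1/3 = 13/3
  2 + 3/13 = 29/13
  9 + 13/29 = 274/29
  8 + 29/274 = 2221/274
  3 + 274/2221 = 6937/2221
  6 + 2221/6937 = 43843/6937

43843/6937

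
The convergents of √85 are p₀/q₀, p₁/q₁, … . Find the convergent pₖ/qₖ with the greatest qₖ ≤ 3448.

27926/3029

√85 = [9; 4, 1, 1, 4, 18, …] (period length 5).
Convergents:
  p_0/q_0 = 9/1
  p_1/q_1 = 37/4
  p_2/q_2 = 46/5
  p_3/q_3 = 83/9
  p_4/q_4 = 378/41
  p_5/q_5 = 6887/747
  p_6/q_6 = 27926/3029
  p_7/q_7 = 34813/3776
q_6 = 3029 ≤ 3448 < 3776 = q_7, so the answer is 27926/3029.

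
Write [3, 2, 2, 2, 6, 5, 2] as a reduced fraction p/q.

Using pₖ = aₖpₖ₋₁ + pₖ₋₂ and qₖ = aₖqₖ₋₁ + qₖ₋₂:
  k=0: a=3, p=3, q=1
  k=1: a=2, p=7, q=2
  k=2: a=2, p=17, q=5
  k=3: a=2, p=41, q=12
  k=4: a=6, p=263, q=77
  k=5: a=5, p=1356, q=397
  k=6: a=2, p=2975, q=871

2975/871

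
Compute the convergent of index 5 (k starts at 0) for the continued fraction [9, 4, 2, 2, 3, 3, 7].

Using pₖ = aₖpₖ₋₁ + pₖ₋₂, qₖ = aₖqₖ₋₁ + qₖ₋₂ (with p₋₁=1, p₋₂=0, q₋₁=0, q₋₂=1):
  k=0: a=9, p=9, q=1
  k=1: a=4, p=37, q=4
  k=2: a=2, p=83, q=9
  k=3: a=2, p=203, q=22
  k=4: a=3, p=692, q=75
  k=5: a=3, p=2279, q=247

2279/247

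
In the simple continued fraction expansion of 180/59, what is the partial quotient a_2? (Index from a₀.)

180 = 3·59 + 3   →  a_0 = 3
59 = 19·3 + 2   →  a_1 = 19
3 = 1·2 + 1   →  a_2 = 1

1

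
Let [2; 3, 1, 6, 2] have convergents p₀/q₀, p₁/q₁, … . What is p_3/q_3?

61/27

Using pₖ = aₖpₖ₋₁ + pₖ₋₂, qₖ = aₖqₖ₋₁ + qₖ₋₂ (with p₋₁=1, p₋₂=0, q₋₁=0, q₋₂=1):
  k=0: a=2, p=2, q=1
  k=1: a=3, p=7, q=3
  k=2: a=1, p=9, q=4
  k=3: a=6, p=61, q=27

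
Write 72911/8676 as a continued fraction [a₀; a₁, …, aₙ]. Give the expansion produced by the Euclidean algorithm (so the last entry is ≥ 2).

72911 = 8·8676 + 3503
8676 = 2·3503 + 1670
3503 = 2·1670 + 163
1670 = 10·163 + 40
163 = 4·40 + 3
40 = 13·3 + 1
3 = 3·1 + 0  (stop)
So 72911/8676 = [8; 2, 2, 10, 4, 13, 3].

[8; 2, 2, 10, 4, 13, 3]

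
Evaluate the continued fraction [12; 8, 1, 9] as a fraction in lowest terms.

1078/89

Using pₖ = aₖpₖ₋₁ + pₖ₋₂ and qₖ = aₖqₖ₋₁ + qₖ₋₂:
  k=0: a=12, p=12, q=1
  k=1: a=8, p=97, q=8
  k=2: a=1, p=109, q=9
  k=3: a=9, p=1078, q=89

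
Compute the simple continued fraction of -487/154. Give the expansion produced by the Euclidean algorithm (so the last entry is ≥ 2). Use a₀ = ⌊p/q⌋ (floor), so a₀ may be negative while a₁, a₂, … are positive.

-487 = -4*154 + 129
154 = 1*129 + 25
129 = 5*25 + 4
25 = 6*4 + 1
4 = 4*1 + 0  (stop)
So -487/154 = [-4; 1, 5, 6, 4].

[-4; 1, 5, 6, 4]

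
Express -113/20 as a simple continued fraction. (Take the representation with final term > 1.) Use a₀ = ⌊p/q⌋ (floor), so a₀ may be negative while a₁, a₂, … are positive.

[-6; 2, 1, 6]

-113 = -6×20 + 7
20 = 2×7 + 6
7 = 1×6 + 1
6 = 6×1 + 0  (stop)
So -113/20 = [-6; 2, 1, 6].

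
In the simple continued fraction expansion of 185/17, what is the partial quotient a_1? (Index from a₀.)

185 = 10·17 + 15   →  a_0 = 10
17 = 1·15 + 2   →  a_1 = 1

1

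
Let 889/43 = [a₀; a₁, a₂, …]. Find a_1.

1

889 = 20·43 + 29   →  a_0 = 20
43 = 1·29 + 14   →  a_1 = 1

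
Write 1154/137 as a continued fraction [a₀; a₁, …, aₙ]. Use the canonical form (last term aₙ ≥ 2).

[8; 2, 2, 1, 3, 5]

1154 = 8*137 + 58
137 = 2*58 + 21
58 = 2*21 + 16
21 = 1*16 + 5
16 = 3*5 + 1
5 = 5*1 + 0  (stop)
So 1154/137 = [8; 2, 2, 1, 3, 5].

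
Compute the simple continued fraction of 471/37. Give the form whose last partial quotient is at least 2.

[12; 1, 2, 1, 2, 3]

471 = 12*37 + 27
37 = 1*27 + 10
27 = 2*10 + 7
10 = 1*7 + 3
7 = 2*3 + 1
3 = 3*1 + 0  (stop)
So 471/37 = [12; 1, 2, 1, 2, 3].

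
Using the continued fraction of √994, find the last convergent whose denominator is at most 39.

√994 = [31; 1, 1, 8, 1, 1, 62, …] (period length 6).
Convergents:
  p_0/q_0 = 31/1
  p_1/q_1 = 32/1
  p_2/q_2 = 63/2
  p_3/q_3 = 536/17
  p_4/q_4 = 599/19
  p_5/q_5 = 1135/36
  p_6/q_6 = 70969/2251
q_5 = 36 ≤ 39 < 2251 = q_6, so the answer is 1135/36.

1135/36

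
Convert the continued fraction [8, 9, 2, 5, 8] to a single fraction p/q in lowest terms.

6898/851

Fold from the inside: start with 8/1.
  5 + 1/8 = 41/8
  2 + 8/41 = 90/41
  9 + 41/90 = 851/90
  8 + 90/851 = 6898/851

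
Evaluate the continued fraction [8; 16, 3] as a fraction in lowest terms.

395/49

Using pₖ = aₖpₖ₋₁ + pₖ₋₂ and qₖ = aₖqₖ₋₁ + qₖ₋₂:
  k=0: a=8, p=8, q=1
  k=1: a=16, p=129, q=16
  k=2: a=3, p=395, q=49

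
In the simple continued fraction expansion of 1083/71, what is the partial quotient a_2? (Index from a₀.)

1

1083 = 15·71 + 18   →  a_0 = 15
71 = 3·18 + 17   →  a_1 = 3
18 = 1·17 + 1   →  a_2 = 1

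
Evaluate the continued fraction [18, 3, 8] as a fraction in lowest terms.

Using pₖ = aₖpₖ₋₁ + pₖ₋₂ and qₖ = aₖqₖ₋₁ + qₖ₋₂:
  k=0: a=18, p=18, q=1
  k=1: a=3, p=55, q=3
  k=2: a=8, p=458, q=25

458/25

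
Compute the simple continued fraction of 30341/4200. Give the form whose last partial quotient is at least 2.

30341 = 7*4200 + 941
4200 = 4*941 + 436
941 = 2*436 + 69
436 = 6*69 + 22
69 = 3*22 + 3
22 = 7*3 + 1
3 = 3*1 + 0  (stop)
So 30341/4200 = [7; 4, 2, 6, 3, 7, 3].

[7; 4, 2, 6, 3, 7, 3]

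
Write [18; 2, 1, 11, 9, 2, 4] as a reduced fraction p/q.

55065/3002

Using pₖ = aₖpₖ₋₁ + pₖ₋₂ and qₖ = aₖqₖ₋₁ + qₖ₋₂:
  k=0: a=18, p=18, q=1
  k=1: a=2, p=37, q=2
  k=2: a=1, p=55, q=3
  k=3: a=11, p=642, q=35
  k=4: a=9, p=5833, q=318
  k=5: a=2, p=12308, q=671
  k=6: a=4, p=55065, q=3002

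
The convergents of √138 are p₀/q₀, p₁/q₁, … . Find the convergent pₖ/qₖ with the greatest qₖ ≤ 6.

√138 = [11; 1, 2, 1, 22, …] (period length 4).
Convergents:
  p_0/q_0 = 11/1
  p_1/q_1 = 12/1
  p_2/q_2 = 35/3
  p_3/q_3 = 47/4
  p_4/q_4 = 1069/91
q_3 = 4 ≤ 6 < 91 = q_4, so the answer is 47/4.

47/4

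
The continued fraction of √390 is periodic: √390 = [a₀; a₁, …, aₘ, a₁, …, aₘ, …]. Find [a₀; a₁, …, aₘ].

a₀ = ⌊√390⌋ = 19.
With m₀=0, d₀=1 and mₖ₊₁ = dₖaₖ − mₖ, dₖ₊₁ = (n − mₖ₊₁²)/dₖ, aₖ₊₁ = ⌊(a₀+mₖ₊₁)/dₖ₊₁⌋:
  k=1: m=19, d=29, a=1
  k=2: m=10, d=10, a=2
  k=3: m=10, d=29, a=1
  k=4: m=19, d=1, a=38
d=1 and a=2a₀=38 at k=4, so the next step gives (m, d) = (19, 29) again — its k=1 value — and the period has length 4.

[19; 1, 2, 1, 38]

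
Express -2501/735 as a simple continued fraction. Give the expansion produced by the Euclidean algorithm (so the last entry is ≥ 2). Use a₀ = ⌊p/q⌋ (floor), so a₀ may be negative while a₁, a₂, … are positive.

-2501 = -4*735 + 439
735 = 1*439 + 296
439 = 1*296 + 143
296 = 2*143 + 10
143 = 14*10 + 3
10 = 3*3 + 1
3 = 3*1 + 0  (stop)
So -2501/735 = [-4; 1, 1, 2, 14, 3, 3].

[-4; 1, 1, 2, 14, 3, 3]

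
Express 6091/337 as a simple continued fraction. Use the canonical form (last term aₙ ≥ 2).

[18; 13, 2, 12]

6091 = 18*337 + 25
337 = 13*25 + 12
25 = 2*12 + 1
12 = 12*1 + 0  (stop)
So 6091/337 = [18; 13, 2, 12].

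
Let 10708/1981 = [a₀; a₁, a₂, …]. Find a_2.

2

10708 = 5·1981 + 803   →  a_0 = 5
1981 = 2·803 + 375   →  a_1 = 2
803 = 2·375 + 53   →  a_2 = 2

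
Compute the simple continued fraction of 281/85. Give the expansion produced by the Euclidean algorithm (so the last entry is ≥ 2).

281 = 3×85 + 26
85 = 3×26 + 7
26 = 3×7 + 5
7 = 1×5 + 2
5 = 2×2 + 1
2 = 2×1 + 0  (stop)
So 281/85 = [3; 3, 3, 1, 2, 2].

[3; 3, 3, 1, 2, 2]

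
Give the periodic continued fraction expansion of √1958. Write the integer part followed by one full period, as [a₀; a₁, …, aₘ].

a₀ = ⌊√1958⌋ = 44.
With m₀=0, d₀=1 and mₖ₊₁ = dₖaₖ − mₖ, dₖ₊₁ = (n − mₖ₊₁²)/dₖ, aₖ₊₁ = ⌊(a₀+mₖ₊₁)/dₖ₊₁⌋:
  k=1: m=44, d=22, a=4
  k=2: m=44, d=1, a=88
d=1 and a=2a₀=88 at k=2, so the next step gives (m, d) = (44, 22) again — its k=1 value — and the period has length 2.

[44; 4, 88]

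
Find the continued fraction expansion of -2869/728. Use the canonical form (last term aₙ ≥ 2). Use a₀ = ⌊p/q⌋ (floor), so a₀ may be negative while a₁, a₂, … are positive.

[-4; 16, 1, 13, 3]

-2869 = -4·728 + 43
728 = 16·43 + 40
43 = 1·40 + 3
40 = 13·3 + 1
3 = 3·1 + 0  (stop)
So -2869/728 = [-4; 16, 1, 13, 3].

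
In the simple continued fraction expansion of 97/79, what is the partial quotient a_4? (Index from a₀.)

1

97 = 1·79 + 18   →  a_0 = 1
79 = 4·18 + 7   →  a_1 = 4
18 = 2·7 + 4   →  a_2 = 2
7 = 1·4 + 3   →  a_3 = 1
4 = 1·3 + 1   →  a_4 = 1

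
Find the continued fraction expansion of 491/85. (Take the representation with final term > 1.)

[5; 1, 3, 2, 9]

491 = 5*85 + 66
85 = 1*66 + 19
66 = 3*19 + 9
19 = 2*9 + 1
9 = 9*1 + 0  (stop)
So 491/85 = [5; 1, 3, 2, 9].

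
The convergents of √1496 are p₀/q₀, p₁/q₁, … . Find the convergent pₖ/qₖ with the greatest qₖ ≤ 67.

2282/59

√1496 = [38; 1, 2, 9, 2, 1, 76, …] (period length 6).
Convergents:
  p_0/q_0 = 38/1
  p_1/q_1 = 39/1
  p_2/q_2 = 116/3
  p_3/q_3 = 1083/28
  p_4/q_4 = 2282/59
  p_5/q_5 = 3365/87
q_4 = 59 ≤ 67 < 87 = q_5, so the answer is 2282/59.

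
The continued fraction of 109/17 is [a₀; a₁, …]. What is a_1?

2

109 = 6·17 + 7   →  a_0 = 6
17 = 2·7 + 3   →  a_1 = 2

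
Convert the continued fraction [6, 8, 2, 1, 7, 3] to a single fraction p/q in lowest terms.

Fold from the inside: start with 3/1.
  7 + 1/3 = 22/3
  1 + 3/22 = 25/22
  2 + 22/25 = 72/25
  8 + 25/72 = 601/72
  6 + 72/601 = 3678/601

3678/601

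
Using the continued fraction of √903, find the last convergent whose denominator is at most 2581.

36090/1201

√903 = [30; 20, 60, …] (period length 2).
Convergents:
  p_0/q_0 = 30/1
  p_1/q_1 = 601/20
  p_2/q_2 = 36090/1201
  p_3/q_3 = 722401/24040
q_2 = 1201 ≤ 2581 < 24040 = q_3, so the answer is 36090/1201.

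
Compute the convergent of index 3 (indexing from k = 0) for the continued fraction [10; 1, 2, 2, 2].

75/7

Using pₖ = aₖpₖ₋₁ + pₖ₋₂, qₖ = aₖqₖ₋₁ + qₖ₋₂ (with p₋₁=1, p₋₂=0, q₋₁=0, q₋₂=1):
  k=0: a=10, p=10, q=1
  k=1: a=1, p=11, q=1
  k=2: a=2, p=32, q=3
  k=3: a=2, p=75, q=7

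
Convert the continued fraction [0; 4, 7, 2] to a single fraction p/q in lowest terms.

15/62

Fold from the inside: start with 2/1.
  7 + 1/2 = 15/2
  4 + 2/15 = 62/15
  0 + 15/62 = 15/62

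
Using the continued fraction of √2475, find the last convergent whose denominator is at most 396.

19651/395

√2475 = [49; 1, 2, 1, 98, …] (period length 4).
Convergents:
  p_0/q_0 = 49/1
  p_1/q_1 = 50/1
  p_2/q_2 = 149/3
  p_3/q_3 = 199/4
  p_4/q_4 = 19651/395
  p_5/q_5 = 19850/399
q_4 = 395 ≤ 396 < 399 = q_5, so the answer is 19651/395.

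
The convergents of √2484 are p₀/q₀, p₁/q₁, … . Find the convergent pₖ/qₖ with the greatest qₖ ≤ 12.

299/6

√2484 = [49; 1, 5, 4, 5, 1, 98, …] (period length 6).
Convergents:
  p_0/q_0 = 49/1
  p_1/q_1 = 50/1
  p_2/q_2 = 299/6
  p_3/q_3 = 1246/25
q_2 = 6 ≤ 12 < 25 = q_3, so the answer is 299/6.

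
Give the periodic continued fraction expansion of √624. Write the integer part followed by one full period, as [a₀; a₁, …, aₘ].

a₀ = ⌊√624⌋ = 24.
With m₀=0, d₀=1 and mₖ₊₁ = dₖaₖ − mₖ, dₖ₊₁ = (n − mₖ₊₁²)/dₖ, aₖ₊₁ = ⌊(a₀+mₖ₊₁)/dₖ₊₁⌋:
  k=1: m=24, d=48, a=1
  k=2: m=24, d=1, a=48
d=1 and a=2a₀=48 at k=2, so the next step gives (m, d) = (24, 48) again — its k=1 value — and the period has length 2.

[24; 1, 48]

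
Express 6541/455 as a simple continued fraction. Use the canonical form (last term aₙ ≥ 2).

6541 = 14×455 + 171
455 = 2×171 + 113
171 = 1×113 + 58
113 = 1×58 + 55
58 = 1×55 + 3
55 = 18×3 + 1
3 = 3×1 + 0  (stop)
So 6541/455 = [14; 2, 1, 1, 1, 18, 3].

[14; 2, 1, 1, 1, 18, 3]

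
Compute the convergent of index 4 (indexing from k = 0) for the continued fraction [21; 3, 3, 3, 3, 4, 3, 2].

2322/109

Using pₖ = aₖpₖ₋₁ + pₖ₋₂, qₖ = aₖqₖ₋₁ + qₖ₋₂ (with p₋₁=1, p₋₂=0, q₋₁=0, q₋₂=1):
  k=0: a=21, p=21, q=1
  k=1: a=3, p=64, q=3
  k=2: a=3, p=213, q=10
  k=3: a=3, p=703, q=33
  k=4: a=3, p=2322, q=109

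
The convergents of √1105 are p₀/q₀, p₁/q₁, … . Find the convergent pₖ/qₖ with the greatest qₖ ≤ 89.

964/29

√1105 = [33; 4, 7, 7, 4, 66, …] (period length 5).
Convergents:
  p_0/q_0 = 33/1
  p_1/q_1 = 133/4
  p_2/q_2 = 964/29
  p_3/q_3 = 6881/207
q_2 = 29 ≤ 89 < 207 = q_3, so the answer is 964/29.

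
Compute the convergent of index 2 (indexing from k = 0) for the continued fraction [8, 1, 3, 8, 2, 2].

35/4

Using pₖ = aₖpₖ₋₁ + pₖ₋₂, qₖ = aₖqₖ₋₁ + qₖ₋₂ (with p₋₁=1, p₋₂=0, q₋₁=0, q₋₂=1):
  k=0: a=8, p=8, q=1
  k=1: a=1, p=9, q=1
  k=2: a=3, p=35, q=4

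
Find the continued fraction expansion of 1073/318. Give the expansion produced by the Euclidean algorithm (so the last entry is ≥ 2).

[3; 2, 1, 2, 19, 2]

1073 = 3*318 + 119
318 = 2*119 + 80
119 = 1*80 + 39
80 = 2*39 + 2
39 = 19*2 + 1
2 = 2*1 + 0  (stop)
So 1073/318 = [3; 2, 1, 2, 19, 2].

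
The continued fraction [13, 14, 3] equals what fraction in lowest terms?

562/43

Fold from the inside: start with 3/1.
  14 + 1/3 = 43/3
  13 + 3/43 = 562/43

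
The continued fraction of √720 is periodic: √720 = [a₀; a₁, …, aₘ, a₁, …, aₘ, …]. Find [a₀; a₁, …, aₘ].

[26; 1, 4, 1, 52]

a₀ = ⌊√720⌋ = 26.
With m₀=0, d₀=1 and mₖ₊₁ = dₖaₖ − mₖ, dₖ₊₁ = (n − mₖ₊₁²)/dₖ, aₖ₊₁ = ⌊(a₀+mₖ₊₁)/dₖ₊₁⌋:
  k=1: m=26, d=44, a=1
  k=2: m=18, d=9, a=4
  k=3: m=18, d=44, a=1
  k=4: m=26, d=1, a=52
d=1 and a=2a₀=52 at k=4, so the next step gives (m, d) = (26, 44) again — its k=1 value — and the period has length 4.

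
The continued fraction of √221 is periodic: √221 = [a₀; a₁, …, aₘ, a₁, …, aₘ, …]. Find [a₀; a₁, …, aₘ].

[14; 1, 6, 2, 6, 1, 28]

a₀ = ⌊√221⌋ = 14.
With m₀=0, d₀=1 and mₖ₊₁ = dₖaₖ − mₖ, dₖ₊₁ = (n − mₖ₊₁²)/dₖ, aₖ₊₁ = ⌊(a₀+mₖ₊₁)/dₖ₊₁⌋:
  k=1: m=14, d=25, a=1
  k=2: m=11, d=4, a=6
  k=3: m=13, d=13, a=2
  k=4: m=13, d=4, a=6
  k=5: m=11, d=25, a=1
  k=6: m=14, d=1, a=28
d=1 and a=2a₀=28 at k=6, so the next step gives (m, d) = (14, 25) again — its k=1 value — and the period has length 6.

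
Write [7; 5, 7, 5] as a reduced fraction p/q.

Using pₖ = aₖpₖ₋₁ + pₖ₋₂ and qₖ = aₖqₖ₋₁ + qₖ₋₂:
  k=0: a=7, p=7, q=1
  k=1: a=5, p=36, q=5
  k=2: a=7, p=259, q=36
  k=3: a=5, p=1331, q=185

1331/185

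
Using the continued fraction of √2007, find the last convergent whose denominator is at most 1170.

√2007 = [44; 1, 3, 1, 88, …] (period length 4).
Convergents:
  p_0/q_0 = 44/1
  p_1/q_1 = 45/1
  p_2/q_2 = 179/4
  p_3/q_3 = 224/5
  p_4/q_4 = 19891/444
  p_5/q_5 = 20115/449
  p_6/q_6 = 80236/1791
q_5 = 449 ≤ 1170 < 1791 = q_6, so the answer is 20115/449.

20115/449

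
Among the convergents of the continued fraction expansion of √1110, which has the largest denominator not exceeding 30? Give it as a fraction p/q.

√1110 = [33; 3, 6, 3, 66, …] (period length 4).
Convergents:
  p_0/q_0 = 33/1
  p_1/q_1 = 100/3
  p_2/q_2 = 633/19
  p_3/q_3 = 1999/60
q_2 = 19 ≤ 30 < 60 = q_3, so the answer is 633/19.

633/19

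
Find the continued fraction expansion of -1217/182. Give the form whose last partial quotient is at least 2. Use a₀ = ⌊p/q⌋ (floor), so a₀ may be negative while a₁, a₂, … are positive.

-1217 = -7*182 + 57
182 = 3*57 + 11
57 = 5*11 + 2
11 = 5*2 + 1
2 = 2*1 + 0  (stop)
So -1217/182 = [-7; 3, 5, 5, 2].

[-7; 3, 5, 5, 2]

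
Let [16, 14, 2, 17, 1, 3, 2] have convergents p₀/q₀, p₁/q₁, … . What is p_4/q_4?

8613/536

Using pₖ = aₖpₖ₋₁ + pₖ₋₂, qₖ = aₖqₖ₋₁ + qₖ₋₂ (with p₋₁=1, p₋₂=0, q₋₁=0, q₋₂=1):
  k=0: a=16, p=16, q=1
  k=1: a=14, p=225, q=14
  k=2: a=2, p=466, q=29
  k=3: a=17, p=8147, q=507
  k=4: a=1, p=8613, q=536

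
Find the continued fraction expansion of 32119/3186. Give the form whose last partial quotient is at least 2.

[10; 12, 3, 3, 8, 3]

32119 = 10*3186 + 259
3186 = 12*259 + 78
259 = 3*78 + 25
78 = 3*25 + 3
25 = 8*3 + 1
3 = 3*1 + 0  (stop)
So 32119/3186 = [10; 12, 3, 3, 8, 3].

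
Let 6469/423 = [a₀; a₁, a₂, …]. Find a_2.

2

6469 = 15·423 + 124   →  a_0 = 15
423 = 3·124 + 51   →  a_1 = 3
124 = 2·51 + 22   →  a_2 = 2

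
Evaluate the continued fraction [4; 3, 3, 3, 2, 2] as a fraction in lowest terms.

Fold from the inside: start with 2/1.
  2 + 1/2 = 5/2
  3 + 2/5 = 17/5
  3 + 5/17 = 56/17
  3 + 17/56 = 185/56
  4 + 56/185 = 796/185

796/185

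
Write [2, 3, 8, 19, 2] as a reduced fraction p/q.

2276/981

Using pₖ = aₖpₖ₋₁ + pₖ₋₂ and qₖ = aₖqₖ₋₁ + qₖ₋₂:
  k=0: a=2, p=2, q=1
  k=1: a=3, p=7, q=3
  k=2: a=8, p=58, q=25
  k=3: a=19, p=1109, q=478
  k=4: a=2, p=2276, q=981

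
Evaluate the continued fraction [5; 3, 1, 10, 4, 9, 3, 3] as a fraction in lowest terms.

88285/16798

Fold from the inside: start with 3/1.
  3 + 1/3 = 10/3
  9 + 3/10 = 93/10
  4 + 10/93 = 382/93
  10 + 93/382 = 3913/382
  1 + 382/3913 = 4295/3913
  3 + 3913/4295 = 16798/4295
  5 + 4295/16798 = 88285/16798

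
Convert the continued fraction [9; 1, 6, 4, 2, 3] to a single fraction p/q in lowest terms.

2209/224

Using pₖ = aₖpₖ₋₁ + pₖ₋₂ and qₖ = aₖqₖ₋₁ + qₖ₋₂:
  k=0: a=9, p=9, q=1
  k=1: a=1, p=10, q=1
  k=2: a=6, p=69, q=7
  k=3: a=4, p=286, q=29
  k=4: a=2, p=641, q=65
  k=5: a=3, p=2209, q=224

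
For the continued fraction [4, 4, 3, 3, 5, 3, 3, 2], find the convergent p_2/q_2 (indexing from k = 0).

55/13

Using pₖ = aₖpₖ₋₁ + pₖ₋₂, qₖ = aₖqₖ₋₁ + qₖ₋₂ (with p₋₁=1, p₋₂=0, q₋₁=0, q₋₂=1):
  k=0: a=4, p=4, q=1
  k=1: a=4, p=17, q=4
  k=2: a=3, p=55, q=13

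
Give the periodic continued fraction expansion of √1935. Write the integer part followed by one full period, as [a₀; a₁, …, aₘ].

a₀ = ⌊√1935⌋ = 43.

[43; 1, 86]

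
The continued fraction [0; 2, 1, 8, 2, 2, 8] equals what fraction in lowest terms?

395/1143

Fold from the inside: start with 8/1.
  2 + 1/8 = 17/8
  2 + 8/17 = 42/17
  8 + 17/42 = 353/42
  1 + 42/353 = 395/353
  2 + 353/395 = 1143/395
  0 + 395/1143 = 395/1143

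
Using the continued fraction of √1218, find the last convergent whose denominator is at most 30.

√1218 = [34; 1, 8, 1, 68, …] (period length 4).
Convergents:
  p_0/q_0 = 34/1
  p_1/q_1 = 35/1
  p_2/q_2 = 314/9
  p_3/q_3 = 349/10
  p_4/q_4 = 24046/689
q_3 = 10 ≤ 30 < 689 = q_4, so the answer is 349/10.

349/10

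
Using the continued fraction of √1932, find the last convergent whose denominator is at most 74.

√1932 = [43; 1, 20, 1, 86, …] (period length 4).
Convergents:
  p_0/q_0 = 43/1
  p_1/q_1 = 44/1
  p_2/q_2 = 923/21
  p_3/q_3 = 967/22
  p_4/q_4 = 84085/1913
q_3 = 22 ≤ 74 < 1913 = q_4, so the answer is 967/22.

967/22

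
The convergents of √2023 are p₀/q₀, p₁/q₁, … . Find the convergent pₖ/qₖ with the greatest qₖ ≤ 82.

2024/45

√2023 = [44; 1, 43, 1, 88, …] (period length 4).
Convergents:
  p_0/q_0 = 44/1
  p_1/q_1 = 45/1
  p_2/q_2 = 1979/44
  p_3/q_3 = 2024/45
  p_4/q_4 = 180091/4004
q_3 = 45 ≤ 82 < 4004 = q_4, so the answer is 2024/45.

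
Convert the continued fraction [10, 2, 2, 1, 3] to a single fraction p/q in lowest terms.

271/26

Fold from the inside: start with 3/1.
  1 + 1/3 = 4/3
  2 + 3/4 = 11/4
  2 + 4/11 = 26/11
  10 + 11/26 = 271/26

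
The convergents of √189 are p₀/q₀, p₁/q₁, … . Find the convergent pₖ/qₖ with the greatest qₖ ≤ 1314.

6049/440

√189 = [13; 1, 2, 1, 26, …] (period length 4).
Convergents:
  p_0/q_0 = 13/1
  p_1/q_1 = 14/1
  p_2/q_2 = 41/3
  p_3/q_3 = 55/4
  p_4/q_4 = 1471/107
  p_5/q_5 = 1526/111
  p_6/q_6 = 4523/329
  p_7/q_7 = 6049/440
  p_8/q_8 = 161797/11769
q_7 = 440 ≤ 1314 < 11769 = q_8, so the answer is 6049/440.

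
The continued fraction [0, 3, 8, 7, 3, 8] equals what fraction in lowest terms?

Using pₖ = aₖpₖ₋₁ + pₖ₋₂ and qₖ = aₖqₖ₋₁ + qₖ₋₂:
  k=0: a=0, p=0, q=1
  k=1: a=3, p=1, q=3
  k=2: a=8, p=8, q=25
  k=3: a=7, p=57, q=178
  k=4: a=3, p=179, q=559
  k=5: a=8, p=1489, q=4650

1489/4650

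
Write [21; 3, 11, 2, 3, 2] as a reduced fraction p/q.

Using pₖ = aₖpₖ₋₁ + pₖ₋₂ and qₖ = aₖqₖ₋₁ + qₖ₋₂:
  k=0: a=21, p=21, q=1
  k=1: a=3, p=64, q=3
  k=2: a=11, p=725, q=34
  k=3: a=2, p=1514, q=71
  k=4: a=3, p=5267, q=247
  k=5: a=2, p=12048, q=565

12048/565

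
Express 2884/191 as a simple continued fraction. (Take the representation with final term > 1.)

[15; 10, 19]

2884 = 15·191 + 19
191 = 10·19 + 1
19 = 19·1 + 0  (stop)
So 2884/191 = [15; 10, 19].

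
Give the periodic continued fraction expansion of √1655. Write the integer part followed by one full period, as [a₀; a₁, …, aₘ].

a₀ = ⌊√1655⌋ = 40.
With m₀=0, d₀=1 and mₖ₊₁ = dₖaₖ − mₖ, dₖ₊₁ = (n − mₖ₊₁²)/dₖ, aₖ₊₁ = ⌊(a₀+mₖ₊₁)/dₖ₊₁⌋:
  k=1: m=40, d=55, a=1
  k=2: m=15, d=26, a=2
  k=3: m=37, d=11, a=7
  k=4: m=40, d=5, a=16
  k=5: m=40, d=11, a=7
  k=6: m=37, d=26, a=2
  k=7: m=15, d=55, a=1
  k=8: m=40, d=1, a=80
d=1 and a=2a₀=80 at k=8, so the next step gives (m, d) = (40, 55) again — its k=1 value — and the period has length 8.

[40; 1, 2, 7, 16, 7, 2, 1, 80]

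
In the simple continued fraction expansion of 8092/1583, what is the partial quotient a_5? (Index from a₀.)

2

8092 = 5·1583 + 177   →  a_0 = 5
1583 = 8·177 + 167   →  a_1 = 8
177 = 1·167 + 10   →  a_2 = 1
167 = 16·10 + 7   →  a_3 = 16
10 = 1·7 + 3   →  a_4 = 1
7 = 2·3 + 1   →  a_5 = 2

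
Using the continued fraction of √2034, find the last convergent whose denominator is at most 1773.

√2034 = [45; 10, 90, …] (period length 2).
Convergents:
  p_0/q_0 = 45/1
  p_1/q_1 = 451/10
  p_2/q_2 = 40635/901
  p_3/q_3 = 406801/9020
q_2 = 901 ≤ 1773 < 9020 = q_3, so the answer is 40635/901.

40635/901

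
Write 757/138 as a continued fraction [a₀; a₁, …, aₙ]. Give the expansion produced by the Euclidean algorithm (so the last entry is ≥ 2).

[5; 2, 16, 1, 3]

757 = 5×138 + 67
138 = 2×67 + 4
67 = 16×4 + 3
4 = 1×3 + 1
3 = 3×1 + 0  (stop)
So 757/138 = [5; 2, 16, 1, 3].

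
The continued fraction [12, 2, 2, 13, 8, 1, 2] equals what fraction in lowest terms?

Fold from the inside: start with 2/1.
  1 + 1/2 = 3/2
  8 + 2/3 = 26/3
  13 + 3/26 = 341/26
  2 + 26/341 = 708/341
  2 + 341/708 = 1757/708
  12 + 708/1757 = 21792/1757

21792/1757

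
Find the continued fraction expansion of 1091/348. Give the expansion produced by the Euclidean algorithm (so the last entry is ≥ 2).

1091 = 3·348 + 47
348 = 7·47 + 19
47 = 2·19 + 9
19 = 2·9 + 1
9 = 9·1 + 0  (stop)
So 1091/348 = [3; 7, 2, 2, 9].

[3; 7, 2, 2, 9]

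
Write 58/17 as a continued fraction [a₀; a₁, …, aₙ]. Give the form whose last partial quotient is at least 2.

[3; 2, 2, 3]

58 = 3·17 + 7
17 = 2·7 + 3
7 = 2·3 + 1
3 = 3·1 + 0  (stop)
So 58/17 = [3; 2, 2, 3].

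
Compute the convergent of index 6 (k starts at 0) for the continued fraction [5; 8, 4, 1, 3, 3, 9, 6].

24262/4737

Using pₖ = aₖpₖ₋₁ + pₖ₋₂, qₖ = aₖqₖ₋₁ + qₖ₋₂ (with p₋₁=1, p₋₂=0, q₋₁=0, q₋₂=1):
  k=0: a=5, p=5, q=1
  k=1: a=8, p=41, q=8
  k=2: a=4, p=169, q=33
  k=3: a=1, p=210, q=41
  k=4: a=3, p=799, q=156
  k=5: a=3, p=2607, q=509
  k=6: a=9, p=24262, q=4737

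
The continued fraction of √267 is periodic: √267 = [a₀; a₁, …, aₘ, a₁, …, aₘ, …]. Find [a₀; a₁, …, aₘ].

[16; 2, 1, 15, 1, 2, 32]

a₀ = ⌊√267⌋ = 16.
With m₀=0, d₀=1 and mₖ₊₁ = dₖaₖ − mₖ, dₖ₊₁ = (n − mₖ₊₁²)/dₖ, aₖ₊₁ = ⌊(a₀+mₖ₊₁)/dₖ₊₁⌋:
  k=1: m=16, d=11, a=2
  k=2: m=6, d=21, a=1
  k=3: m=15, d=2, a=15
  k=4: m=15, d=21, a=1
  k=5: m=6, d=11, a=2
  k=6: m=16, d=1, a=32
d=1 and a=2a₀=32 at k=6, so the next step gives (m, d) = (16, 11) again — its k=1 value — and the period has length 6.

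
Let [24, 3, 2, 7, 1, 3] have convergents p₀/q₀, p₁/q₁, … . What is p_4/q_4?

1433/59

Using pₖ = aₖpₖ₋₁ + pₖ₋₂, qₖ = aₖqₖ₋₁ + qₖ₋₂ (with p₋₁=1, p₋₂=0, q₋₁=0, q₋₂=1):
  k=0: a=24, p=24, q=1
  k=1: a=3, p=73, q=3
  k=2: a=2, p=170, q=7
  k=3: a=7, p=1263, q=52
  k=4: a=1, p=1433, q=59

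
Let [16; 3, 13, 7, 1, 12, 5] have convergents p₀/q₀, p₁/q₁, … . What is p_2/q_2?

Using pₖ = aₖpₖ₋₁ + pₖ₋₂, qₖ = aₖqₖ₋₁ + qₖ₋₂ (with p₋₁=1, p₋₂=0, q₋₁=0, q₋₂=1):
  k=0: a=16, p=16, q=1
  k=1: a=3, p=49, q=3
  k=2: a=13, p=653, q=40

653/40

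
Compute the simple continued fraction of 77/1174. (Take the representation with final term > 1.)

[0; 15, 4, 19]

77 = 0·1174 + 77
1174 = 15·77 + 19
77 = 4·19 + 1
19 = 19·1 + 0  (stop)
So 77/1174 = [0; 15, 4, 19].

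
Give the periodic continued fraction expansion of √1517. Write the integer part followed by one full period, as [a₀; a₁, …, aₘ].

a₀ = ⌊√1517⌋ = 38.
With m₀=0, d₀=1 and mₖ₊₁ = dₖaₖ − mₖ, dₖ₊₁ = (n − mₖ₊₁²)/dₖ, aₖ₊₁ = ⌊(a₀+mₖ₊₁)/dₖ₊₁⌋:
  k=1: m=38, d=73, a=1
  k=2: m=35, d=4, a=18
  k=3: m=37, d=37, a=2
  k=4: m=37, d=4, a=18
  k=5: m=35, d=73, a=1
  k=6: m=38, d=1, a=76
d=1 and a=2a₀=76 at k=6, so the next step gives (m, d) = (38, 73) again — its k=1 value — and the period has length 6.

[38; 1, 18, 2, 18, 1, 76]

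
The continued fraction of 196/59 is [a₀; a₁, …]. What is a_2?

196 = 3·59 + 19   →  a_0 = 3
59 = 3·19 + 2   →  a_1 = 3
19 = 9·2 + 1   →  a_2 = 9

9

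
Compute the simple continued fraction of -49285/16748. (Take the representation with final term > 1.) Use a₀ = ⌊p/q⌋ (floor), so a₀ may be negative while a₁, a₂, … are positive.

-49285 = -3×16748 + 959
16748 = 17×959 + 445
959 = 2×445 + 69
445 = 6×69 + 31
69 = 2×31 + 7
31 = 4×7 + 3
7 = 2×3 + 1
3 = 3×1 + 0  (stop)
So -49285/16748 = [-3; 17, 2, 6, 2, 4, 2, 3].

[-3; 17, 2, 6, 2, 4, 2, 3]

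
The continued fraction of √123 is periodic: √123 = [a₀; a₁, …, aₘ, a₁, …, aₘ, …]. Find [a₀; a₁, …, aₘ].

[11; 11, 22]

a₀ = ⌊√123⌋ = 11.
With m₀=0, d₀=1 and mₖ₊₁ = dₖaₖ − mₖ, dₖ₊₁ = (n − mₖ₊₁²)/dₖ, aₖ₊₁ = ⌊(a₀+mₖ₊₁)/dₖ₊₁⌋:
  k=1: m=11, d=2, a=11
  k=2: m=11, d=1, a=22
d=1 and a=2a₀=22 at k=2, so the next step gives (m, d) = (11, 2) again — its k=1 value — and the period has length 2.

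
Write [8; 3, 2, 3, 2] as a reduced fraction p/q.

456/55

Fold from the inside: start with 2/1.
  3 + 1/2 = 7/2
  2 + 2/7 = 16/7
  3 + 7/16 = 55/16
  8 + 16/55 = 456/55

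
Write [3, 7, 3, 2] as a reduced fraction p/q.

160/51

Using pₖ = aₖpₖ₋₁ + pₖ₋₂ and qₖ = aₖqₖ₋₁ + qₖ₋₂:
  k=0: a=3, p=3, q=1
  k=1: a=7, p=22, q=7
  k=2: a=3, p=69, q=22
  k=3: a=2, p=160, q=51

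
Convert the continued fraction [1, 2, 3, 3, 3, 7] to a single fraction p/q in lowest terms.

Using pₖ = aₖpₖ₋₁ + pₖ₋₂ and qₖ = aₖqₖ₋₁ + qₖ₋₂:
  k=0: a=1, p=1, q=1
  k=1: a=2, p=3, q=2
  k=2: a=3, p=10, q=7
  k=3: a=3, p=33, q=23
  k=4: a=3, p=109, q=76
  k=5: a=7, p=796, q=555

796/555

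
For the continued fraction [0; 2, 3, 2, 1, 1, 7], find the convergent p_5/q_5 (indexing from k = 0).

17/39

Using pₖ = aₖpₖ₋₁ + pₖ₋₂, qₖ = aₖqₖ₋₁ + qₖ₋₂ (with p₋₁=1, p₋₂=0, q₋₁=0, q₋₂=1):
  k=0: a=0, p=0, q=1
  k=1: a=2, p=1, q=2
  k=2: a=3, p=3, q=7
  k=3: a=2, p=7, q=16
  k=4: a=1, p=10, q=23
  k=5: a=1, p=17, q=39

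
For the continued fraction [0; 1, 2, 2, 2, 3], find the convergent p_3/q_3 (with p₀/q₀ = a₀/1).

Using pₖ = aₖpₖ₋₁ + pₖ₋₂, qₖ = aₖqₖ₋₁ + qₖ₋₂ (with p₋₁=1, p₋₂=0, q₋₁=0, q₋₂=1):
  k=0: a=0, p=0, q=1
  k=1: a=1, p=1, q=1
  k=2: a=2, p=2, q=3
  k=3: a=2, p=5, q=7

5/7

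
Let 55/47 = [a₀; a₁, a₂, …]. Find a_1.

5

55 = 1·47 + 8   →  a_0 = 1
47 = 5·8 + 7   →  a_1 = 5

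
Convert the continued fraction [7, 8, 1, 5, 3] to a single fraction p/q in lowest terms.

Using pₖ = aₖpₖ₋₁ + pₖ₋₂ and qₖ = aₖqₖ₋₁ + qₖ₋₂:
  k=0: a=7, p=7, q=1
  k=1: a=8, p=57, q=8
  k=2: a=1, p=64, q=9
  k=3: a=5, p=377, q=53
  k=4: a=3, p=1195, q=168

1195/168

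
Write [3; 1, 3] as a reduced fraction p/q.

Using pₖ = aₖpₖ₋₁ + pₖ₋₂ and qₖ = aₖqₖ₋₁ + qₖ₋₂:
  k=0: a=3, p=3, q=1
  k=1: a=1, p=4, q=1
  k=2: a=3, p=15, q=4

15/4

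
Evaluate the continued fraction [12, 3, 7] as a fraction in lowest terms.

271/22

Fold from the inside: start with 7/1.
  3 + 1/7 = 22/7
  12 + 7/22 = 271/22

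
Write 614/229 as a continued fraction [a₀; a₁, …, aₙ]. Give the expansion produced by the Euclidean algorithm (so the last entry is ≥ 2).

614 = 2*229 + 156
229 = 1*156 + 73
156 = 2*73 + 10
73 = 7*10 + 3
10 = 3*3 + 1
3 = 3*1 + 0  (stop)
So 614/229 = [2; 1, 2, 7, 3, 3].

[2; 1, 2, 7, 3, 3]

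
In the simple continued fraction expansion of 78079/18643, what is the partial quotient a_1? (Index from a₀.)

78079 = 4·18643 + 3507   →  a_0 = 4
18643 = 5·3507 + 1108   →  a_1 = 5

5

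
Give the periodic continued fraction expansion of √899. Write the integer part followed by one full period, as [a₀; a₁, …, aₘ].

a₀ = ⌊√899⌋ = 29.

[29; 1, 58]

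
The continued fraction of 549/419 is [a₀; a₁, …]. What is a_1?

3

549 = 1·419 + 130   →  a_0 = 1
419 = 3·130 + 29   →  a_1 = 3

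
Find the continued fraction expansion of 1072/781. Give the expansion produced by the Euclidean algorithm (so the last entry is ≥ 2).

1072 = 1·781 + 291
781 = 2·291 + 199
291 = 1·199 + 92
199 = 2·92 + 15
92 = 6·15 + 2
15 = 7·2 + 1
2 = 2·1 + 0  (stop)
So 1072/781 = [1; 2, 1, 2, 6, 7, 2].

[1; 2, 1, 2, 6, 7, 2]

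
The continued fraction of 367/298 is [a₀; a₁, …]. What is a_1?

367 = 1·298 + 69   →  a_0 = 1
298 = 4·69 + 22   →  a_1 = 4

4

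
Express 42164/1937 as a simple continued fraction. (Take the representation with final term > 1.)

42164 = 21·1937 + 1487
1937 = 1·1487 + 450
1487 = 3·450 + 137
450 = 3·137 + 39
137 = 3·39 + 20
39 = 1·20 + 19
20 = 1·19 + 1
19 = 19·1 + 0  (stop)
So 42164/1937 = [21; 1, 3, 3, 3, 1, 1, 19].

[21; 1, 3, 3, 3, 1, 1, 19]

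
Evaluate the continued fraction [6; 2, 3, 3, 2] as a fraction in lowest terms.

341/53

Using pₖ = aₖpₖ₋₁ + pₖ₋₂ and qₖ = aₖqₖ₋₁ + qₖ₋₂:
  k=0: a=6, p=6, q=1
  k=1: a=2, p=13, q=2
  k=2: a=3, p=45, q=7
  k=3: a=3, p=148, q=23
  k=4: a=2, p=341, q=53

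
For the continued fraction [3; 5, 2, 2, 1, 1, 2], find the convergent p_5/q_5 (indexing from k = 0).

207/65

Using pₖ = aₖpₖ₋₁ + pₖ₋₂, qₖ = aₖqₖ₋₁ + qₖ₋₂ (with p₋₁=1, p₋₂=0, q₋₁=0, q₋₂=1):
  k=0: a=3, p=3, q=1
  k=1: a=5, p=16, q=5
  k=2: a=2, p=35, q=11
  k=3: a=2, p=86, q=27
  k=4: a=1, p=121, q=38
  k=5: a=1, p=207, q=65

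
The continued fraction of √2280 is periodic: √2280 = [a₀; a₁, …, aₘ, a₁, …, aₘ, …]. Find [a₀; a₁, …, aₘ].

a₀ = ⌊√2280⌋ = 47.
With m₀=0, d₀=1 and mₖ₊₁ = dₖaₖ − mₖ, dₖ₊₁ = (n − mₖ₊₁²)/dₖ, aₖ₊₁ = ⌊(a₀+mₖ₊₁)/dₖ₊₁⌋:
  k=1: m=47, d=71, a=1
  k=2: m=24, d=24, a=2
  k=3: m=24, d=71, a=1
  k=4: m=47, d=1, a=94
d=1 and a=2a₀=94 at k=4, so the next step gives (m, d) = (47, 71) again — its k=1 value — and the period has length 4.

[47; 1, 2, 1, 94]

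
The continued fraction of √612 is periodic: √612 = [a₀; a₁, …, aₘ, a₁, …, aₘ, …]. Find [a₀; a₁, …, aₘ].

a₀ = ⌊√612⌋ = 24.

[24; 1, 2, 1, 4, 1, 2, 1, 48]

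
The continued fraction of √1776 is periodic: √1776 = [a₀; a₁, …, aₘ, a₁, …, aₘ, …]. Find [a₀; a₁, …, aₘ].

a₀ = ⌊√1776⌋ = 42.
With m₀=0, d₀=1 and mₖ₊₁ = dₖaₖ − mₖ, dₖ₊₁ = (n − mₖ₊₁²)/dₖ, aₖ₊₁ = ⌊(a₀+mₖ₊₁)/dₖ₊₁⌋:
  k=1: m=42, d=12, a=7
  k=2: m=42, d=1, a=84
d=1 and a=2a₀=84 at k=2, so the next step gives (m, d) = (42, 12) again — its k=1 value — and the period has length 2.

[42; 7, 84]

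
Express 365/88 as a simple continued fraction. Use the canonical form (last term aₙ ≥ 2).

365 = 4×88 + 13
88 = 6×13 + 10
13 = 1×10 + 3
10 = 3×3 + 1
3 = 3×1 + 0  (stop)
So 365/88 = [4; 6, 1, 3, 3].

[4; 6, 1, 3, 3]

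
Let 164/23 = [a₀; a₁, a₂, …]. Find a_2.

164 = 7·23 + 3   →  a_0 = 7
23 = 7·3 + 2   →  a_1 = 7
3 = 1·2 + 1   →  a_2 = 1

1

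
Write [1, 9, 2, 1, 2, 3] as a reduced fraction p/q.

280/253

Fold from the inside: start with 3/1.
  2 + 1/3 = 7/3
  1 + 3/7 = 10/7
  2 + 7/10 = 27/10
  9 + 10/27 = 253/27
  1 + 27/253 = 280/253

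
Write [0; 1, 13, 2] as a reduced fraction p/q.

27/29

Using pₖ = aₖpₖ₋₁ + pₖ₋₂ and qₖ = aₖqₖ₋₁ + qₖ₋₂:
  k=0: a=0, p=0, q=1
  k=1: a=1, p=1, q=1
  k=2: a=13, p=13, q=14
  k=3: a=2, p=27, q=29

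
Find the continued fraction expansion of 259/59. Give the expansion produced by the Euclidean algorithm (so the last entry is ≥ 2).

259 = 4·59 + 23
59 = 2·23 + 13
23 = 1·13 + 10
13 = 1·10 + 3
10 = 3·3 + 1
3 = 3·1 + 0  (stop)
So 259/59 = [4; 2, 1, 1, 3, 3].

[4; 2, 1, 1, 3, 3]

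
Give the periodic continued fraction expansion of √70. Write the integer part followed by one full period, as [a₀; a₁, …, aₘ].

a₀ = ⌊√70⌋ = 8.
With m₀=0, d₀=1 and mₖ₊₁ = dₖaₖ − mₖ, dₖ₊₁ = (n − mₖ₊₁²)/dₖ, aₖ₊₁ = ⌊(a₀+mₖ₊₁)/dₖ₊₁⌋:
  k=1: m=8, d=6, a=2
  k=2: m=4, d=9, a=1
  k=3: m=5, d=5, a=2
  k=4: m=5, d=9, a=1
  k=5: m=4, d=6, a=2
  k=6: m=8, d=1, a=16
d=1 and a=2a₀=16 at k=6, so the next step gives (m, d) = (8, 6) again — its k=1 value — and the period has length 6.

[8; 2, 1, 2, 1, 2, 16]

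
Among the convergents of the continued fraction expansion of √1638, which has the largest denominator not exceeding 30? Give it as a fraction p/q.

√1638 = [40; 2, 8, 2, 80, …] (period length 4).
Convergents:
  p_0/q_0 = 40/1
  p_1/q_1 = 81/2
  p_2/q_2 = 688/17
  p_3/q_3 = 1457/36
q_2 = 17 ≤ 30 < 36 = q_3, so the answer is 688/17.

688/17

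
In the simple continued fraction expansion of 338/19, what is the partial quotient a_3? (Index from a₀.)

1

338 = 17·19 + 15   →  a_0 = 17
19 = 1·15 + 4   →  a_1 = 1
15 = 3·4 + 3   →  a_2 = 3
4 = 1·3 + 1   →  a_3 = 1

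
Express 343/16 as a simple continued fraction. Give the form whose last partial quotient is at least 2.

[21; 2, 3, 2]

343 = 21×16 + 7
16 = 2×7 + 2
7 = 3×2 + 1
2 = 2×1 + 0  (stop)
So 343/16 = [21; 2, 3, 2].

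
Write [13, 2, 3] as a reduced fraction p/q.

94/7

Using pₖ = aₖpₖ₋₁ + pₖ₋₂ and qₖ = aₖqₖ₋₁ + qₖ₋₂:
  k=0: a=13, p=13, q=1
  k=1: a=2, p=27, q=2
  k=2: a=3, p=94, q=7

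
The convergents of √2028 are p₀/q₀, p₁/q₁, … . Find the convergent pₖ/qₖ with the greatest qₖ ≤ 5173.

√2028 = [45; 30, 90, …] (period length 2).
Convergents:
  p_0/q_0 = 45/1
  p_1/q_1 = 1351/30
  p_2/q_2 = 121635/2701
  p_3/q_3 = 3650401/81060
q_2 = 2701 ≤ 5173 < 81060 = q_3, so the answer is 121635/2701.

121635/2701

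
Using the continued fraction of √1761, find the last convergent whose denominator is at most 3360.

98658/2351

√1761 = [41; 1, 26, 1, 82, …] (period length 4).
Convergents:
  p_0/q_0 = 41/1
  p_1/q_1 = 42/1
  p_2/q_2 = 1133/27
  p_3/q_3 = 1175/28
  p_4/q_4 = 97483/2323
  p_5/q_5 = 98658/2351
  p_6/q_6 = 2662591/63449
q_5 = 2351 ≤ 3360 < 63449 = q_6, so the answer is 98658/2351.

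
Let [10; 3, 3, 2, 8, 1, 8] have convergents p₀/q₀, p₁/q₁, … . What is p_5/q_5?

2236/217

Using pₖ = aₖpₖ₋₁ + pₖ₋₂, qₖ = aₖqₖ₋₁ + qₖ₋₂ (with p₋₁=1, p₋₂=0, q₋₁=0, q₋₂=1):
  k=0: a=10, p=10, q=1
  k=1: a=3, p=31, q=3
  k=2: a=3, p=103, q=10
  k=3: a=2, p=237, q=23
  k=4: a=8, p=1999, q=194
  k=5: a=1, p=2236, q=217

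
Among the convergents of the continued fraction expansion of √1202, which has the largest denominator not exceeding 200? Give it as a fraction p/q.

√1202 = [34; 1, 2, 34, 2, 1, 68, …] (period length 6).
Convergents:
  p_0/q_0 = 34/1
  p_1/q_1 = 35/1
  p_2/q_2 = 104/3
  p_3/q_3 = 3571/103
  p_4/q_4 = 7246/209
q_3 = 103 ≤ 200 < 209 = q_4, so the answer is 3571/103.

3571/103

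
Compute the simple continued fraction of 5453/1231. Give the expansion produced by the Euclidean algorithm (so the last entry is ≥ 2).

5453 = 4×1231 + 529
1231 = 2×529 + 173
529 = 3×173 + 10
173 = 17×10 + 3
10 = 3×3 + 1
3 = 3×1 + 0  (stop)
So 5453/1231 = [4; 2, 3, 17, 3, 3].

[4; 2, 3, 17, 3, 3]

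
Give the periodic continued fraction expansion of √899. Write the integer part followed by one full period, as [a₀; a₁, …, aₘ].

[29; 1, 58]

a₀ = ⌊√899⌋ = 29.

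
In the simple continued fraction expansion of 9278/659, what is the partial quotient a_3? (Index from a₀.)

9278 = 14·659 + 52   →  a_0 = 14
659 = 12·52 + 35   →  a_1 = 12
52 = 1·35 + 17   →  a_2 = 1
35 = 2·17 + 1   →  a_3 = 2

2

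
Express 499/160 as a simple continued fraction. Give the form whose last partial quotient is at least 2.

499 = 3·160 + 19
160 = 8·19 + 8
19 = 2·8 + 3
8 = 2·3 + 2
3 = 1·2 + 1
2 = 2·1 + 0  (stop)
So 499/160 = [3; 8, 2, 2, 1, 2].

[3; 8, 2, 2, 1, 2]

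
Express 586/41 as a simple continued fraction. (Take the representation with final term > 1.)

[14; 3, 2, 2, 2]

586 = 14·41 + 12
41 = 3·12 + 5
12 = 2·5 + 2
5 = 2·2 + 1
2 = 2·1 + 0  (stop)
So 586/41 = [14; 3, 2, 2, 2].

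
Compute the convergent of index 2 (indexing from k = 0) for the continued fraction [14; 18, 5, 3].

1279/91

Using pₖ = aₖpₖ₋₁ + pₖ₋₂, qₖ = aₖqₖ₋₁ + qₖ₋₂ (with p₋₁=1, p₋₂=0, q₋₁=0, q₋₂=1):
  k=0: a=14, p=14, q=1
  k=1: a=18, p=253, q=18
  k=2: a=5, p=1279, q=91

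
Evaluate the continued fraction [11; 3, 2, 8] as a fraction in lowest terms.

Using pₖ = aₖpₖ₋₁ + pₖ₋₂ and qₖ = aₖqₖ₋₁ + qₖ₋₂:
  k=0: a=11, p=11, q=1
  k=1: a=3, p=34, q=3
  k=2: a=2, p=79, q=7
  k=3: a=8, p=666, q=59

666/59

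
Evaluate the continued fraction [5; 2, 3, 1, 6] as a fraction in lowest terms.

Using pₖ = aₖpₖ₋₁ + pₖ₋₂ and qₖ = aₖqₖ₋₁ + qₖ₋₂:
  k=0: a=5, p=5, q=1
  k=1: a=2, p=11, q=2
  k=2: a=3, p=38, q=7
  k=3: a=1, p=49, q=9
  k=4: a=6, p=332, q=61

332/61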